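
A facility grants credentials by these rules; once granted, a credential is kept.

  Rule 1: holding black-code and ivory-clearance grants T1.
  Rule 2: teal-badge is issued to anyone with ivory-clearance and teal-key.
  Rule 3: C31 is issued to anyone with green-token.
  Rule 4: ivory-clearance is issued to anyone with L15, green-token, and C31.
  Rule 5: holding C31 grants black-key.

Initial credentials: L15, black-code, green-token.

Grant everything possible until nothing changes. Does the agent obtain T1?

Holding green-token grants C31 (Rule 3).
Holding L15, green-token, and C31 grants ivory-clearance (Rule 4).
Holding black-code and ivory-clearance grants T1 (Rule 1).

Yes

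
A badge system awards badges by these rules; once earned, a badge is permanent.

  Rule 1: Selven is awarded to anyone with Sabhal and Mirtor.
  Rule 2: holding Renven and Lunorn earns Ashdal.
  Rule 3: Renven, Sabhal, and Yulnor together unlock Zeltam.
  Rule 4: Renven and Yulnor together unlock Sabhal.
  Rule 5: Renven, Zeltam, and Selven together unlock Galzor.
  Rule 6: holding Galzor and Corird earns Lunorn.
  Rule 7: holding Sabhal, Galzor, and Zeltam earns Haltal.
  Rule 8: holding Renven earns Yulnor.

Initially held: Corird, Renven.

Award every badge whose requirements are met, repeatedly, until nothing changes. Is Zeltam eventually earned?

Yes

With Renven, Yulnor is earned (Rule 8).
With Renven and Yulnor, Sabhal is earned (Rule 4).
With Renven, Sabhal, and Yulnor, Zeltam is earned (Rule 3).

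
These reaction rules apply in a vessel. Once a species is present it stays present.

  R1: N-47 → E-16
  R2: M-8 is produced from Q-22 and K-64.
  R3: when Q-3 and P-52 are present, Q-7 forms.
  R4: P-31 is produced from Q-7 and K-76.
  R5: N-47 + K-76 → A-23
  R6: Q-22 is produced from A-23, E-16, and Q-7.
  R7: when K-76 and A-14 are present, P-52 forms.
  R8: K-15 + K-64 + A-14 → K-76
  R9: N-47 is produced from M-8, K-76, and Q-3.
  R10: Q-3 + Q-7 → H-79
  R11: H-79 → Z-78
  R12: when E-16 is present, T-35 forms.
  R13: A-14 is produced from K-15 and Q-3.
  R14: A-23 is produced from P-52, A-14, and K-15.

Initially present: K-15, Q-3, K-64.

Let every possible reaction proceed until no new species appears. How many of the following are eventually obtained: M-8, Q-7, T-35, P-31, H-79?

K-15 and Q-3 present → A-14 forms (R13).
K-15, K-64, and A-14 present → K-76 forms (R8).
K-76 and A-14 present → P-52 forms (R7).
Q-3 and P-52 present → Q-7 forms (R3).
Q-7 and K-76 present → P-31 forms (R4).
Q-3 and Q-7 present → H-79 forms (R10).
M-8 would need Q-22 and K-64 (R2), but Q-22 never forms.
Q-7: reached.
T-35 would need E-16 (R12), but E-16 never forms.
P-31: reached.
H-79: reached.
Reached: Q-7, P-31, and H-79 — 3 of the 5.

3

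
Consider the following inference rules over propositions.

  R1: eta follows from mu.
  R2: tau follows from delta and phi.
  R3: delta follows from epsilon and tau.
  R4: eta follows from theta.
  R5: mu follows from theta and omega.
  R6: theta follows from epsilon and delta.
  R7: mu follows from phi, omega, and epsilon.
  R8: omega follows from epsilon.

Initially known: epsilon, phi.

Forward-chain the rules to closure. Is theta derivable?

theta would need epsilon and delta (R6), but delta is never established.

No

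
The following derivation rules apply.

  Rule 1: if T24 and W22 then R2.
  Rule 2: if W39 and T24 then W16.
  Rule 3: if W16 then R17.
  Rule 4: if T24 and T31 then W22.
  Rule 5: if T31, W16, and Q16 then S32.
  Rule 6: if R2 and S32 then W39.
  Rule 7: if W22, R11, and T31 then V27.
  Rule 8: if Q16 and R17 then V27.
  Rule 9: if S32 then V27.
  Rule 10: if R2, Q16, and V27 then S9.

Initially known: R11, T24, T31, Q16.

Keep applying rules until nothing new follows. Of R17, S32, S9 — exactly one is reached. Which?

T24 and T31 hold, so W22 follows (Rule 4).
W22, R11, and T31 hold, so V27 follows (Rule 7).
T24 and W22 hold, so R2 follows (Rule 1).
R2, Q16, and V27 hold, so S9 follows (Rule 10).
R17 would need W16 (Rule 3), but W16 is never established. S32 would need T31, W16, and Q16 (Rule 5), but W16 is never established.

S9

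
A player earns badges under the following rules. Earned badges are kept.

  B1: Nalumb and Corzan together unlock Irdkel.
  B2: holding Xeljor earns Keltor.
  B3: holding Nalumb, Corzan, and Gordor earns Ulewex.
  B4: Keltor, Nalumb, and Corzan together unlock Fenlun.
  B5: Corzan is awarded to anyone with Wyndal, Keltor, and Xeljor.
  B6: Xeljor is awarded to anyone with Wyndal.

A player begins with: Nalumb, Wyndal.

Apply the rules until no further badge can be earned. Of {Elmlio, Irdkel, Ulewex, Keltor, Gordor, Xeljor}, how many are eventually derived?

With Wyndal, Xeljor is earned (B6).
With Xeljor, Keltor is earned (B2).
With Wyndal, Keltor, and Xeljor, Corzan is earned (B5).
With Nalumb and Corzan, Irdkel is earned (B1).
No rule produces Elmlio, and it is not given.
Irdkel: reached.
Ulewex would need Nalumb, Corzan, and Gordor (B3), but Gordor is never earned.
Keltor: reached.
No rule produces Gordor, and it is not given.
Xeljor: reached.
Reached: Irdkel, Keltor, and Xeljor — 3 of the 6.

3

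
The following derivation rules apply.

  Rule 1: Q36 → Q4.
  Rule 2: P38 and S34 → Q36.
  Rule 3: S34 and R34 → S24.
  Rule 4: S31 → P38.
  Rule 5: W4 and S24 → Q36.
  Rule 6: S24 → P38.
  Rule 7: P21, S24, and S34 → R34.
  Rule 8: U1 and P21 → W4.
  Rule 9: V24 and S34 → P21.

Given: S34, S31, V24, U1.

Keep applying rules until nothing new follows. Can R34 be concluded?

R34 would need P21, S24, and S34 (Rule 7), but S24 is never established.

No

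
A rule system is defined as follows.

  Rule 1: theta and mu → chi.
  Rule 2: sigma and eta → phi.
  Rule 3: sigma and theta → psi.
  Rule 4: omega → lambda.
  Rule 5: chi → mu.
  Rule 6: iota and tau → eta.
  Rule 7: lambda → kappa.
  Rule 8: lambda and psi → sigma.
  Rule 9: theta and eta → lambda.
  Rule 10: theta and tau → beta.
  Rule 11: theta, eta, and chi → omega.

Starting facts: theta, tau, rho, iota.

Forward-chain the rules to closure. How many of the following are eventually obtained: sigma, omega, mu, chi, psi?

0

sigma would need lambda and psi (Rule 8), but psi is never established.
omega would need theta, eta, and chi (Rule 11), but chi is never established.
mu would need chi (Rule 5), but chi is never established.
chi would need theta and mu (Rule 1), but mu is never established.
psi would need sigma and theta (Rule 3), but sigma is never established.
None of the 5 are reached.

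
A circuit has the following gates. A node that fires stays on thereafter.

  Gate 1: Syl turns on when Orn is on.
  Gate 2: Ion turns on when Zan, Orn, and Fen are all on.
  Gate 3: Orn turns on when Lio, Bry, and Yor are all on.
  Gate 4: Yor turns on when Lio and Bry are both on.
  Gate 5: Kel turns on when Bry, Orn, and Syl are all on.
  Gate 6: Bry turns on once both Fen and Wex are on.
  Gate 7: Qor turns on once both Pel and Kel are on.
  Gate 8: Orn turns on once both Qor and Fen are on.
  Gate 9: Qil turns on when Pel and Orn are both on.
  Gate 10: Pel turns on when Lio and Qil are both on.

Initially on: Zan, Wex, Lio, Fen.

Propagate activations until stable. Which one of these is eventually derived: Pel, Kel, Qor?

Fen and Wex are on, so Bry turns on (Gate 6).
Lio and Bry are on, so Yor turns on (Gate 4).
Lio, Bry, and Yor are on, so Orn turns on (Gate 3).
Gate 1: Orn on → Syl on.
Gate 5: Bry, Orn, and Syl on → Kel on.
Qor would need Pel and Kel (Gate 7), but Pel never turns on. Pel would need Lio and Qil (Gate 10), but Qil never turns on.

Kel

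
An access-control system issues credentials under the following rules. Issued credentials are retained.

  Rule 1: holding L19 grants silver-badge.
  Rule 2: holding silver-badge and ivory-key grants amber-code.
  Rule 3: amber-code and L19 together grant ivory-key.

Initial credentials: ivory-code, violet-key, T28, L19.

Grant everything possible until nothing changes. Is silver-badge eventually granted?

Yes

Holding L19 grants silver-badge (Rule 1).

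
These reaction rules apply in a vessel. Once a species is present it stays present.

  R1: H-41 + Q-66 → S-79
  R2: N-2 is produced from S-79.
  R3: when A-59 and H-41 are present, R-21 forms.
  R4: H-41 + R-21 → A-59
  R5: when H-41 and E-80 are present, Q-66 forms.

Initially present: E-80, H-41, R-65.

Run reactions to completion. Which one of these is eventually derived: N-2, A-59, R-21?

H-41 and E-80 present → Q-66 forms (R5).
H-41 and Q-66 present → S-79 forms (R1).
S-79 present → N-2 forms (R2).
R-21 would need A-59 and H-41 (R3), but A-59 never forms. A-59 would need H-41 and R-21 (R4), but R-21 never forms.

N-2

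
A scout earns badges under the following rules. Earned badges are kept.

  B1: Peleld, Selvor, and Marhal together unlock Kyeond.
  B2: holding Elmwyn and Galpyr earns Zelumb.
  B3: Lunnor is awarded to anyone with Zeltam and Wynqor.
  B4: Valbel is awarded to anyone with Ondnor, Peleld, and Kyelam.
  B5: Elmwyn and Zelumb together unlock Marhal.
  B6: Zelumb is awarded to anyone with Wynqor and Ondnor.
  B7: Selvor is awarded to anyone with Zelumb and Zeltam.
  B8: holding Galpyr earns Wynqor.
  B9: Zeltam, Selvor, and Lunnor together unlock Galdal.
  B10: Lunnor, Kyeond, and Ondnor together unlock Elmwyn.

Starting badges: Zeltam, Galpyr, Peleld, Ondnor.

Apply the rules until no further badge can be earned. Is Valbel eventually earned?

Valbel would need Ondnor, Peleld, and Kyelam (B4), but Kyelam is never earned.

No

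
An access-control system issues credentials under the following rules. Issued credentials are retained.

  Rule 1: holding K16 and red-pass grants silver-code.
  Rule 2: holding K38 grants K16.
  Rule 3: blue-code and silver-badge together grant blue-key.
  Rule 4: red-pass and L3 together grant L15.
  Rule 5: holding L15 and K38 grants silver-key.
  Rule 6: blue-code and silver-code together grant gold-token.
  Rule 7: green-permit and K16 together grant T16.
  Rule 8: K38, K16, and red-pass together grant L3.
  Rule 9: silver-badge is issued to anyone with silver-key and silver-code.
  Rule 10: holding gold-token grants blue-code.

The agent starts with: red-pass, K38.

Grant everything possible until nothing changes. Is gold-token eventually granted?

No

gold-token would need blue-code and silver-code (Rule 6), but blue-code is never granted.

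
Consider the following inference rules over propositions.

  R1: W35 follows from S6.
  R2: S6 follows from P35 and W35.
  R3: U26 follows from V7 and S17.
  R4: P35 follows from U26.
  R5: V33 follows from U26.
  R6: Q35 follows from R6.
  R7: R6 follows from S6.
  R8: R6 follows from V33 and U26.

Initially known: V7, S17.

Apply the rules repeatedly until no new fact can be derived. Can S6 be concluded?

No

S6 would need P35 and W35 (R2), but W35 is never established.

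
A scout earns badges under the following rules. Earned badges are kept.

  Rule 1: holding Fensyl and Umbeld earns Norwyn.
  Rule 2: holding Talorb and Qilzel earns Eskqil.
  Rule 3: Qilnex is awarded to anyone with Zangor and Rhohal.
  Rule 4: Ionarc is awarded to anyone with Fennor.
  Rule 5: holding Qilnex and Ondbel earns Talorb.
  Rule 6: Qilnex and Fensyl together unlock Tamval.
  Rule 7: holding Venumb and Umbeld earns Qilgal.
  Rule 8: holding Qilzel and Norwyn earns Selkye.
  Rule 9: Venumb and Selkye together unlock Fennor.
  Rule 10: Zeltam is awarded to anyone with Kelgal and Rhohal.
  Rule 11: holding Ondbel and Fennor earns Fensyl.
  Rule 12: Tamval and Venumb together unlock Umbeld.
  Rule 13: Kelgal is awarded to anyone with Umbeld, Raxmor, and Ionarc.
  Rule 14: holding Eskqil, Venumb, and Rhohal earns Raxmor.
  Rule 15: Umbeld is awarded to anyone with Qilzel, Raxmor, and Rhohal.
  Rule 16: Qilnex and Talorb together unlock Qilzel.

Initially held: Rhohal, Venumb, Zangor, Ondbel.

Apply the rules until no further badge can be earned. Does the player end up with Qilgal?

Yes

With Zangor and Rhohal, Qilnex is earned (Rule 3).
With Qilnex and Ondbel, Talorb is earned (Rule 5).
With Qilnex and Talorb, Qilzel is earned (Rule 16).
With Talorb and Qilzel, Eskqil is earned (Rule 2).
With Eskqil, Venumb, and Rhohal, Raxmor is earned (Rule 14).
With Qilzel, Raxmor, and Rhohal, Umbeld is earned (Rule 15).
With Venumb and Umbeld, Qilgal is earned (Rule 7).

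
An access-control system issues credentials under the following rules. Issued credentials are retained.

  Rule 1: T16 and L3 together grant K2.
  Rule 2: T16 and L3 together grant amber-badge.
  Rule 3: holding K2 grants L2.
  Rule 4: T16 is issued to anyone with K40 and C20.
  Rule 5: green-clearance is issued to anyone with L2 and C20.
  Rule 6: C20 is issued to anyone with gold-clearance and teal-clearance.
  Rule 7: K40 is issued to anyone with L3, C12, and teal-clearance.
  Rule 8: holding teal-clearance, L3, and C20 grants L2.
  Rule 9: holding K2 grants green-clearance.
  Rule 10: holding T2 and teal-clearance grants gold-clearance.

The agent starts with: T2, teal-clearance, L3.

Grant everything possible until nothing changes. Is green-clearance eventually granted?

Holding T2 and teal-clearance grants gold-clearance (Rule 10).
Holding gold-clearance and teal-clearance grants C20 (Rule 6).
Holding teal-clearance, L3, and C20 grants L2 (Rule 8).
Holding L2 and C20 grants green-clearance (Rule 5).

Yes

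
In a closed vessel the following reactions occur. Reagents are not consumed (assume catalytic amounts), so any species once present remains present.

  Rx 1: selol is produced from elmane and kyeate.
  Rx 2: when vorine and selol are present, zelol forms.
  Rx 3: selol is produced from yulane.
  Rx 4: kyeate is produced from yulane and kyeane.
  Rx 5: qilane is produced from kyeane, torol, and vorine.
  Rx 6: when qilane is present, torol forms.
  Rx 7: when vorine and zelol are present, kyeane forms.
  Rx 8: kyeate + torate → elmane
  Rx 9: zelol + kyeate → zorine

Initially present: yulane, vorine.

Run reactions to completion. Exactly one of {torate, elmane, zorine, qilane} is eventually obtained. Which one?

yulane present → selol forms (Rx 3).
vorine and selol present → zelol forms (Rx 2).
vorine and zelol present → kyeane forms (Rx 7).
yulane and kyeane present → kyeate forms (Rx 4).
zelol and kyeate present → zorine forms (Rx 9).
elmane would need kyeate and torate (Rx 8), but torate never forms. No rule produces torate, and it is not given. qilane would need kyeane, torol, and vorine (Rx 5), but torol never forms.

zorine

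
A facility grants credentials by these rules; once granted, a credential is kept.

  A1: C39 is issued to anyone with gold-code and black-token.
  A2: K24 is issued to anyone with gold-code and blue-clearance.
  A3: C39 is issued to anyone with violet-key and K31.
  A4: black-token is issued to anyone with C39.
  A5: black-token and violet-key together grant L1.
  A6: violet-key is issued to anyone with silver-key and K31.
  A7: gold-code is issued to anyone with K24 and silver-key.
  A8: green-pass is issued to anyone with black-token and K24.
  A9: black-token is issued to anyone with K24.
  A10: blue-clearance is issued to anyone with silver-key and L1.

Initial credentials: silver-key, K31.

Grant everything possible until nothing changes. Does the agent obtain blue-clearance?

Yes

Holding silver-key and K31 grants violet-key (A6).
Holding violet-key and K31 grants C39 (A3).
Holding C39 grants black-token (A4).
Holding black-token and violet-key grants L1 (A5).
Holding silver-key and L1 grants blue-clearance (A10).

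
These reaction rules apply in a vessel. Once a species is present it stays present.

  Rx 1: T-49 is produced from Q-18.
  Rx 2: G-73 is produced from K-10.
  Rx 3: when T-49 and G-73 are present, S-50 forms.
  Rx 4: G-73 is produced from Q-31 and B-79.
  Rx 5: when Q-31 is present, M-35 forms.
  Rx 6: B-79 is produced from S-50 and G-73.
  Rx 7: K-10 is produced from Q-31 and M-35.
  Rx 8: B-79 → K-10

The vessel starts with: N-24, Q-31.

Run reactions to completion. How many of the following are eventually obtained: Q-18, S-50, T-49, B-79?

No rule produces Q-18, and it is not given.
S-50 would need T-49 and G-73 (Rx 3), but T-49 never forms.
T-49 would need Q-18 (Rx 1), but Q-18 never forms.
B-79 would need S-50 and G-73 (Rx 6), but S-50 never forms.
None of the 4 are reached.

0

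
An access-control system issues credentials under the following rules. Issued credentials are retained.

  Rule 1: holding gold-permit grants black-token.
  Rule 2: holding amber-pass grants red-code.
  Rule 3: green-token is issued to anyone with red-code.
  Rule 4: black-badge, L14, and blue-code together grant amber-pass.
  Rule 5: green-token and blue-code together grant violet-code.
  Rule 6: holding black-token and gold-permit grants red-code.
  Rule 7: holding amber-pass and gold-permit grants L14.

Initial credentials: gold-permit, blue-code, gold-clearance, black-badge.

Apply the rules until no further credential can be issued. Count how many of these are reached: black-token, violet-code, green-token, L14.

Holding gold-permit grants black-token (Rule 1).
Holding black-token and gold-permit grants red-code (Rule 6).
Holding red-code grants green-token (Rule 3).
Holding green-token and blue-code grants violet-code (Rule 5).
black-token: reached.
violet-code: reached.
green-token: reached.
L14 would need amber-pass and gold-permit (Rule 7), but amber-pass is never granted.
Reached: black-token, violet-code, and green-token — 3 of the 4.

3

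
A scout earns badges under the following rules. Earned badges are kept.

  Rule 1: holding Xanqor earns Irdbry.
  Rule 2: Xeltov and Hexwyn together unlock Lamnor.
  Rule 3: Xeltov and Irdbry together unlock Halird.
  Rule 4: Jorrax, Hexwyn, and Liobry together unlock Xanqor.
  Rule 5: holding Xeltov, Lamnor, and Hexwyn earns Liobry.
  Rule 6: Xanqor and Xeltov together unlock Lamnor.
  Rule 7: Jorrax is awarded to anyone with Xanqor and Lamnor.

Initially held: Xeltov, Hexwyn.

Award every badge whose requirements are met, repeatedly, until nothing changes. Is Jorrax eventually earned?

Jorrax would need Xanqor and Lamnor (Rule 7), but Xanqor is never earned.

No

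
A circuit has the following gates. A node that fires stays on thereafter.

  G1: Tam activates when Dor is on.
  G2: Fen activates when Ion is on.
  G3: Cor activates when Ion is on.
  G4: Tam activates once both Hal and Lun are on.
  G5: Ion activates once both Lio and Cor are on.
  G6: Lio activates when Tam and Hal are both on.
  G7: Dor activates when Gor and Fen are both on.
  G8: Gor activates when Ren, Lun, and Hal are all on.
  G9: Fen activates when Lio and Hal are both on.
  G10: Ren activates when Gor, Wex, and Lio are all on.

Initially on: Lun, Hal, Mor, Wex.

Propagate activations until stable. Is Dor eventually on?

Dor would need Gor and Fen (G7), but Gor never turns on.

No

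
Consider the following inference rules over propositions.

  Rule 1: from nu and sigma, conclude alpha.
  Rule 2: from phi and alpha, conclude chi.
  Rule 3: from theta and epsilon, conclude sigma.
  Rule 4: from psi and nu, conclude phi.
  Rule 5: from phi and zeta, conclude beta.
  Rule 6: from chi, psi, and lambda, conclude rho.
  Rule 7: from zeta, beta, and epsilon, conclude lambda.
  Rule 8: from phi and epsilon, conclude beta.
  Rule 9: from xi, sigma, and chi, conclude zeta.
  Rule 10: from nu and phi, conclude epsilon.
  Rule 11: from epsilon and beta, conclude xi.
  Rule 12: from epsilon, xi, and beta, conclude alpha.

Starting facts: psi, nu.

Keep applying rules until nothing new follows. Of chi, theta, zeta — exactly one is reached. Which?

psi and nu hold, so phi follows (Rule 4).
From nu and phi, Rule 10 gives epsilon.
From phi and epsilon, Rule 8 gives beta.
epsilon and beta hold, so xi follows (Rule 11).
From epsilon, xi, and beta, Rule 12 gives alpha.
phi and alpha hold, so chi follows (Rule 2).
zeta would need xi, sigma, and chi (Rule 9), but sigma is never established. No rule produces theta, and it is not given.

chi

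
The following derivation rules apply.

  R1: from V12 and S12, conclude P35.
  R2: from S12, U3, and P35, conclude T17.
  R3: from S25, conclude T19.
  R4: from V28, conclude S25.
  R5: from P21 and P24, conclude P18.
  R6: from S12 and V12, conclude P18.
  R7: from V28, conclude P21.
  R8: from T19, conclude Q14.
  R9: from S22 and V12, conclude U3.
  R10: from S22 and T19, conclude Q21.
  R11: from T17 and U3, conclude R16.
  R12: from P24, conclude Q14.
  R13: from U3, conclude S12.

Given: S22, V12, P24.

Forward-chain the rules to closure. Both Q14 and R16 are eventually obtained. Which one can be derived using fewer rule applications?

Q14

Q14: From P24, R12 gives Q14. [1 rule application]
R16: S22 and V12 hold, so U3 follows (R9). U3 holds, so S12 follows (R13). From V12 and S12, R1 gives P35. S12, U3, and P35 hold, so T17 follows (R2). T17 and U3 hold, so R16 follows (R11). [5 rule applications]
Q14 needs fewer.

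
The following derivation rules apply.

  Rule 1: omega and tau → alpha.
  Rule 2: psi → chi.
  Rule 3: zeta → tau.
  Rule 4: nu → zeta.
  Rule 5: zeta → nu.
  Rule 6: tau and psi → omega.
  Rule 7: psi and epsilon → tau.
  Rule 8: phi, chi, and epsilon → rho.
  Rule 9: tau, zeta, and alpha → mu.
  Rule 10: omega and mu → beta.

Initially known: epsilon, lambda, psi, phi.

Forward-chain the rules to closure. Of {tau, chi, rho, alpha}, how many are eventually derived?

From psi and epsilon, Rule 7 gives tau.
From psi, Rule 2 gives chi.
From phi, chi, and epsilon, Rule 8 gives rho.
tau and psi hold, so omega follows (Rule 6).
omega and tau hold, so alpha follows (Rule 1).
tau: reached.
chi: reached.
rho: reached.
alpha: reached.
All 4 are reached.

4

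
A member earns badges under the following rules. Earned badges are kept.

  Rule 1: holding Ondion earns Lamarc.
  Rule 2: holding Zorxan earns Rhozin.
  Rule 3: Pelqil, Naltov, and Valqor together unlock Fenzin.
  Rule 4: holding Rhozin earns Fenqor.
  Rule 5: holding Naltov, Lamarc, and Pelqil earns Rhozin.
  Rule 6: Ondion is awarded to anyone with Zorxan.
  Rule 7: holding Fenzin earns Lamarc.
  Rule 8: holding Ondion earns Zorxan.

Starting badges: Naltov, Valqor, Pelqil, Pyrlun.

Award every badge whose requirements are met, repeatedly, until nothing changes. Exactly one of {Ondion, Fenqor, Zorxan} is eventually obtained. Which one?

With Pelqil, Naltov, and Valqor, Fenzin is earned (Rule 3).
With Fenzin, Lamarc is earned (Rule 7).
With Naltov, Lamarc, and Pelqil, Rhozin is earned (Rule 5).
With Rhozin, Fenqor is earned (Rule 4).
Zorxan would need Ondion (Rule 8), but Ondion is never earned. Ondion would need Zorxan (Rule 6), but Zorxan is never earned.

Fenqor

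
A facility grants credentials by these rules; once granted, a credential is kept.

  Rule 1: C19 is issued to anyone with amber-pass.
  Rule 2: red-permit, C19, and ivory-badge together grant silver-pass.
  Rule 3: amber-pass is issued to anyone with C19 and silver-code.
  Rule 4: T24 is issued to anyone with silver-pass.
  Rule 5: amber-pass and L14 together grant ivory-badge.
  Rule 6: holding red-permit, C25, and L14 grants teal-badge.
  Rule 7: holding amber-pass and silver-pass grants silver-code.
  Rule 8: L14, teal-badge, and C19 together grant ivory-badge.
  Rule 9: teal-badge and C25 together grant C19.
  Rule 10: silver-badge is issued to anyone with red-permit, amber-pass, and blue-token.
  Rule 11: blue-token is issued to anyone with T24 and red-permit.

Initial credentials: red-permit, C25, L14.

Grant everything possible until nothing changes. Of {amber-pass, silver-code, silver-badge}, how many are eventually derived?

0

amber-pass would need C19 and silver-code (Rule 3), but silver-code is never granted.
silver-code would need amber-pass and silver-pass (Rule 7), but amber-pass is never granted.
silver-badge would need red-permit, amber-pass, and blue-token (Rule 10), but amber-pass is never granted.
None of the 3 are reached.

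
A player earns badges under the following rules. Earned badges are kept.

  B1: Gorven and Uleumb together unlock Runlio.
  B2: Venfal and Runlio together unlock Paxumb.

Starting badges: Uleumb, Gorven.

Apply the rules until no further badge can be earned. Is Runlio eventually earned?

With Gorven and Uleumb, Runlio is earned (B1).

Yes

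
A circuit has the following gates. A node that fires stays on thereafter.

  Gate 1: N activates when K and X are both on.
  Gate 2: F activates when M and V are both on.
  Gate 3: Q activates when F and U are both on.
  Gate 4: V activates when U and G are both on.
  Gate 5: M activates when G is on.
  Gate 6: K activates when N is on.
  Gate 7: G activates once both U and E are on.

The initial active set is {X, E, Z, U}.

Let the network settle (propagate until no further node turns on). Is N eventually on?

N would need K and X (Gate 1), but K never turns on.

No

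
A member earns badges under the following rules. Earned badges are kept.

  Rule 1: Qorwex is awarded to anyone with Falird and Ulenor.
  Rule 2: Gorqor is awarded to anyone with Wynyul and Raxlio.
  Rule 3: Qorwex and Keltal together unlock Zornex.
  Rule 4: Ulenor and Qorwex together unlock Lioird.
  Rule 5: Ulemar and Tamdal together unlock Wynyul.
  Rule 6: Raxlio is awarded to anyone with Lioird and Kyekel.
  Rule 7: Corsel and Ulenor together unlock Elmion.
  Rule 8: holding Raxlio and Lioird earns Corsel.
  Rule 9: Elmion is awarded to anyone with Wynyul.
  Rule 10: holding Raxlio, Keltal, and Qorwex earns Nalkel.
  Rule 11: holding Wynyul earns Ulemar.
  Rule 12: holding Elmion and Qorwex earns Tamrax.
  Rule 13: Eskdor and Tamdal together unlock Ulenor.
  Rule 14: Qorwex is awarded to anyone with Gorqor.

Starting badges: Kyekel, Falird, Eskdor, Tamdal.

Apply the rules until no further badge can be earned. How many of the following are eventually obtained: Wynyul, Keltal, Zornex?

0

Wynyul would need Ulemar and Tamdal (Rule 5), but Ulemar is never earned.
No rule produces Keltal, and it is not given.
Zornex would need Qorwex and Keltal (Rule 3), but Keltal is never earned.
None of the 3 are reached.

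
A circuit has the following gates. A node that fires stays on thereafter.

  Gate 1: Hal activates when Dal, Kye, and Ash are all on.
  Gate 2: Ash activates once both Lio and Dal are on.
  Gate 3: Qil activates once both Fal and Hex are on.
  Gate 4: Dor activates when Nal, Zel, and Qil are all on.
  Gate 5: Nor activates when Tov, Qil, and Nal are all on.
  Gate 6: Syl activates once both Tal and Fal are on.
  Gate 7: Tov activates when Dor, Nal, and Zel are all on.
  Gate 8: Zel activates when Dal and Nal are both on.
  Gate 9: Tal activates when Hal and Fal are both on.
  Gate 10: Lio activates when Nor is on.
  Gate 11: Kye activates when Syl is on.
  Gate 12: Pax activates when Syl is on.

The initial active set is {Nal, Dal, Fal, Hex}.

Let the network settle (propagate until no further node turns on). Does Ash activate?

Gate 3: Fal and Hex on → Qil on.
Gate 8: Dal and Nal on → Zel on.
Gate 4: Nal, Zel, and Qil on → Dor on.
Gate 7: Dor, Nal, and Zel on → Tov on.
Gate 5: Tov, Qil, and Nal on → Nor on.
Nor is on, so Lio activates (Gate 10).
Lio and Dal are on, so Ash activates (Gate 2).

Yes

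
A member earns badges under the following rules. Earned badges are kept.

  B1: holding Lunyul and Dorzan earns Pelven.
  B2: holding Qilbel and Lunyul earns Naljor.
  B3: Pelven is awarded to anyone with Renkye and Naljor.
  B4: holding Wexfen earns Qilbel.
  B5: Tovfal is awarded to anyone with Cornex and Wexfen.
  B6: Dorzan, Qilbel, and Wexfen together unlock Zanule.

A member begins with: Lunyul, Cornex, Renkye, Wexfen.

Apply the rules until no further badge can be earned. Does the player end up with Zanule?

Zanule would need Dorzan, Qilbel, and Wexfen (B6), but Dorzan is never earned.

No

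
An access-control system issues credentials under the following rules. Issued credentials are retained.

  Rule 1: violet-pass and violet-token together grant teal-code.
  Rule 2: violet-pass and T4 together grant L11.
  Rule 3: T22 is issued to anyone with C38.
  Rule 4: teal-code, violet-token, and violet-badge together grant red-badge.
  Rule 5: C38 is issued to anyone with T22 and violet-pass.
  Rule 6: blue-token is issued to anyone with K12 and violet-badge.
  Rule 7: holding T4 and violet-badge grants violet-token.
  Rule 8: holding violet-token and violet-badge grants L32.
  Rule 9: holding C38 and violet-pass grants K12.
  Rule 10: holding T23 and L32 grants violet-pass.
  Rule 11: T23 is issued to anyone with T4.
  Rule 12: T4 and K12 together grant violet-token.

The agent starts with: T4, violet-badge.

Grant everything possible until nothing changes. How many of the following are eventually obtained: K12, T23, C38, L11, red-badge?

Holding T4 grants T23 (Rule 11).
Holding T4 and violet-badge grants violet-token (Rule 7).
Holding violet-token and violet-badge grants L32 (Rule 8).
Holding T23 and L32 grants violet-pass (Rule 10).
Holding violet-pass and T4 grants L11 (Rule 2).
Holding violet-pass and violet-token grants teal-code (Rule 1).
Holding teal-code, violet-token, and violet-badge grants red-badge (Rule 4).
K12 would need C38 and violet-pass (Rule 9), but C38 is never granted.
T23: reached.
C38 would need T22 and violet-pass (Rule 5), but T22 is never granted.
L11: reached.
red-badge: reached.
Reached: T23, L11, and red-badge — 3 of the 5.

3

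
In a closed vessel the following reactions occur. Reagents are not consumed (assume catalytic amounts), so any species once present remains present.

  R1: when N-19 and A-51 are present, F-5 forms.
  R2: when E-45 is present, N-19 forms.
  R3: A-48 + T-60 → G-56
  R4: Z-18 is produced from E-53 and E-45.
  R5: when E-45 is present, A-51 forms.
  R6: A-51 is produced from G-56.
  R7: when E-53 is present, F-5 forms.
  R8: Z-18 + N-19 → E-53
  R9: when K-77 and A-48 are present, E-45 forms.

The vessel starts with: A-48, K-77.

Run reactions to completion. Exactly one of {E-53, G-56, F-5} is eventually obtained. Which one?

F-5

K-77 and A-48 present → E-45 forms (R9).
E-45 present → N-19 forms (R2).
E-45 present → A-51 forms (R5).
N-19 and A-51 present → F-5 forms (R1).
G-56 would need A-48 and T-60 (R3), but T-60 never forms. E-53 would need Z-18 and N-19 (R8), but Z-18 never forms.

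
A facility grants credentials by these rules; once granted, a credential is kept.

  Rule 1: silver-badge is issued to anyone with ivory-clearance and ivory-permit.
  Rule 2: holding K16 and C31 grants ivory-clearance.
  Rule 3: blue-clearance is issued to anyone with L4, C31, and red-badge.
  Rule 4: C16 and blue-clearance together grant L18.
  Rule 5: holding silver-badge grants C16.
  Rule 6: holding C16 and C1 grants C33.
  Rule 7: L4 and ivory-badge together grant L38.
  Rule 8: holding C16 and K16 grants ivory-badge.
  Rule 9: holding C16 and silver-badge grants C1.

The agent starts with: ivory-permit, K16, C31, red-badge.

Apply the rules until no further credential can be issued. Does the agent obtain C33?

Holding K16 and C31 grants ivory-clearance (Rule 2).
Holding ivory-clearance and ivory-permit grants silver-badge (Rule 1).
Holding silver-badge grants C16 (Rule 5).
Holding C16 and silver-badge grants C1 (Rule 9).
Holding C16 and C1 grants C33 (Rule 6).

Yes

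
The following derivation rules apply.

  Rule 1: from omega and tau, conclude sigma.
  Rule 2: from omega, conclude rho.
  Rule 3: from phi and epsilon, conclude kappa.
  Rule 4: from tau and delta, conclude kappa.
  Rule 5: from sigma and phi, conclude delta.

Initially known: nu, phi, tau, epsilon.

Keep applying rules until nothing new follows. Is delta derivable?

No

delta would need sigma and phi (Rule 5), but sigma is never established.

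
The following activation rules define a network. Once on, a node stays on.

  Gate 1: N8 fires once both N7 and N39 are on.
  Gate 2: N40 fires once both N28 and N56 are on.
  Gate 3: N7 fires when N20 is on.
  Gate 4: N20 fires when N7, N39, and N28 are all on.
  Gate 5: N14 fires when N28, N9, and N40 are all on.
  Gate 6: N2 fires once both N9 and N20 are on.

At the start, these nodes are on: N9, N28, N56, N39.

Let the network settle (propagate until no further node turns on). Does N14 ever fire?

Yes

Gate 2: N28 and N56 on → N40 on.
Gate 5: N28, N9, and N40 on → N14 on.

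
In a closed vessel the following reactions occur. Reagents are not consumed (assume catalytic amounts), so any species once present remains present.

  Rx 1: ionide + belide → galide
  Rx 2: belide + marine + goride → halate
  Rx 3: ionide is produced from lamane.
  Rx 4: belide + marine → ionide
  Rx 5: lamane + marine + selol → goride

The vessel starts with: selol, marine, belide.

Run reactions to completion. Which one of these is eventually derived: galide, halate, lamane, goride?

galide

belide and marine present → ionide forms (Rx 4).
ionide and belide present → galide forms (Rx 1).
goride would need lamane, marine, and selol (Rx 5), but lamane never forms. No rule produces lamane, and it is not given. halate would need belide, marine, and goride (Rx 2), but goride never forms.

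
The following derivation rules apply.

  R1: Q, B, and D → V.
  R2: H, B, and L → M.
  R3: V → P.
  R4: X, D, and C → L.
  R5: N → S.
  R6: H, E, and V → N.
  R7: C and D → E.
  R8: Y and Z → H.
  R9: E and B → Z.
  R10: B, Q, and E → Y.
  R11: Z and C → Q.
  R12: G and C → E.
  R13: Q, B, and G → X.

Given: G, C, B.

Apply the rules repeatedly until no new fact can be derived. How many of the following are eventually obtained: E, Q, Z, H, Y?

G and C hold, so E follows (R12).
From E and B, R9 gives Z.
From Z and C, R11 gives Q.
B, Q, and E hold, so Y follows (R10).
From Y and Z, R8 gives H.
E: reached.
Q: reached.
Z: reached.
H: reached.
Y: reached.
All 5 are reached.

5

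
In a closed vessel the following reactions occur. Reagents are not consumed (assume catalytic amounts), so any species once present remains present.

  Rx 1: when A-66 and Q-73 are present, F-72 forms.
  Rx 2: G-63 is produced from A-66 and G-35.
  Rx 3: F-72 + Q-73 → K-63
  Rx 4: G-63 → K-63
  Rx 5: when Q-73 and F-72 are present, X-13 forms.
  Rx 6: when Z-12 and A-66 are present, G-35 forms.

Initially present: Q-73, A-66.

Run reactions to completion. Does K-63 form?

Yes

A-66 and Q-73 present → F-72 forms (Rx 1).
F-72 and Q-73 present → K-63 forms (Rx 3).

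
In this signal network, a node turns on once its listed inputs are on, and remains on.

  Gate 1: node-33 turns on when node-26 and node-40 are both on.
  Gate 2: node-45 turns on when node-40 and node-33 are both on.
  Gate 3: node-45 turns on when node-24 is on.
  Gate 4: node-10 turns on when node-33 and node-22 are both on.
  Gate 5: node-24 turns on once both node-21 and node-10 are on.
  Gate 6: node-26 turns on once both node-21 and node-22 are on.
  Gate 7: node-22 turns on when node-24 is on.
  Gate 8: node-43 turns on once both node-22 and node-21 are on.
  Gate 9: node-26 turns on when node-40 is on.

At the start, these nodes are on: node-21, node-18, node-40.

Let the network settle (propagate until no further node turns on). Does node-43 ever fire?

No

node-43 would need node-22 and node-21 (Gate 8), but node-22 never turns on.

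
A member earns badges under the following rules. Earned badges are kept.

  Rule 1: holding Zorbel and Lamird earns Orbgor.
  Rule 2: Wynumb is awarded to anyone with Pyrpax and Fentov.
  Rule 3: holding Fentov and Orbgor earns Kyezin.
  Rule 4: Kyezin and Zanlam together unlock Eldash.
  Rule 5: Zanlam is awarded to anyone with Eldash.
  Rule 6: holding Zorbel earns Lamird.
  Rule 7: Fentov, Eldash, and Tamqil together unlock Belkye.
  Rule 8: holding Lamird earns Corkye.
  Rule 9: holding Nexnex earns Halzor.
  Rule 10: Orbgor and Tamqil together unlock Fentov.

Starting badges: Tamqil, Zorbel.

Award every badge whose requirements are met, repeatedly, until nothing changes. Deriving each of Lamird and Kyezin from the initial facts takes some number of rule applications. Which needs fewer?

Lamird: With Zorbel, Lamird is earned (Rule 6). [1 rule application]
Kyezin: With Zorbel, Lamird is earned (Rule 6). With Zorbel and Lamird, Orbgor is earned (Rule 1). With Orbgor and Tamqil, Fentov is earned (Rule 10). With Fentov and Orbgor, Kyezin is earned (Rule 3). [4 rule applications]
Lamird needs fewer.

Lamird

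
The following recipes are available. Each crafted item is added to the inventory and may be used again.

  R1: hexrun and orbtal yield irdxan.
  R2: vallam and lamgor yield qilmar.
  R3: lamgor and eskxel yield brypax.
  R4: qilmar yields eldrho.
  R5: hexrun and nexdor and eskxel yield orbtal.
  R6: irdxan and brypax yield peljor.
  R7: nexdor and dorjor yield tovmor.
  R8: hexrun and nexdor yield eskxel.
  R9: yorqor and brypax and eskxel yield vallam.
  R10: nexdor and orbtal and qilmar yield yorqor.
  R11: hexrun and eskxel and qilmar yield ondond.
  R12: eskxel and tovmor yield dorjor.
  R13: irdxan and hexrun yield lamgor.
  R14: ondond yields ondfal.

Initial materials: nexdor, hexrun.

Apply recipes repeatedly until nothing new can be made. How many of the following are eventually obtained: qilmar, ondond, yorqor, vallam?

qilmar would need vallam and lamgor (R2), but vallam is never obtained.
ondond would need hexrun, eskxel, and qilmar (R11), but qilmar is never obtained.
yorqor would need nexdor, orbtal, and qilmar (R10), but qilmar is never obtained.
vallam would need yorqor, brypax, and eskxel (R9), but yorqor is never obtained.
None of the 4 are reached.

0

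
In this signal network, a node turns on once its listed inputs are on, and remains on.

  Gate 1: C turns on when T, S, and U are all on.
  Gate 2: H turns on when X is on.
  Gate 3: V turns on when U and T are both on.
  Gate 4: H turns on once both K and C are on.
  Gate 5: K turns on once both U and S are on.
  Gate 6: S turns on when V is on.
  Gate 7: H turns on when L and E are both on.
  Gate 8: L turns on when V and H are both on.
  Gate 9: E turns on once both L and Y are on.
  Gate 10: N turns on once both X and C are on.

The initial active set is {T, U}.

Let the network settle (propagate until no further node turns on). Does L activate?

Gate 3: U and T on → V on.
V is on, so S turns on (Gate 6).
T, S, and U are on, so C turns on (Gate 1).
Gate 5: U and S on → K on.
Gate 4: K and C on → H on.
Gate 8: V and H on → L on.

Yes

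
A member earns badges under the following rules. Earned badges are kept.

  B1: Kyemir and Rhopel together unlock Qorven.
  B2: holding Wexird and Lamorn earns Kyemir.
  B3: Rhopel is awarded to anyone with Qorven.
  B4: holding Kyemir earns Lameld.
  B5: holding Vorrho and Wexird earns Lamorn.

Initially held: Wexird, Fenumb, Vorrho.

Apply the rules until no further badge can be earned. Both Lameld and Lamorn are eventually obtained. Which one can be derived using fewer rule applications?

Lamorn

Lamorn: With Vorrho and Wexird, Lamorn is earned (B5). [1 rule application]
Lameld: With Vorrho and Wexird, Lamorn is earned (B5). With Wexird and Lamorn, Kyemir is earned (B2). With Kyemir, Lameld is earned (B4). [3 rule applications]
Lamorn needs fewer.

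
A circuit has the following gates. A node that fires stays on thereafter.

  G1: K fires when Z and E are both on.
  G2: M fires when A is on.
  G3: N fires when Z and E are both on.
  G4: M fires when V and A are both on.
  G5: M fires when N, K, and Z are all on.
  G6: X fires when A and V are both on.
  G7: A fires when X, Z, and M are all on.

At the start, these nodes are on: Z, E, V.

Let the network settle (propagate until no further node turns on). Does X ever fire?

No

X would need A and V (G6), but A never turns on.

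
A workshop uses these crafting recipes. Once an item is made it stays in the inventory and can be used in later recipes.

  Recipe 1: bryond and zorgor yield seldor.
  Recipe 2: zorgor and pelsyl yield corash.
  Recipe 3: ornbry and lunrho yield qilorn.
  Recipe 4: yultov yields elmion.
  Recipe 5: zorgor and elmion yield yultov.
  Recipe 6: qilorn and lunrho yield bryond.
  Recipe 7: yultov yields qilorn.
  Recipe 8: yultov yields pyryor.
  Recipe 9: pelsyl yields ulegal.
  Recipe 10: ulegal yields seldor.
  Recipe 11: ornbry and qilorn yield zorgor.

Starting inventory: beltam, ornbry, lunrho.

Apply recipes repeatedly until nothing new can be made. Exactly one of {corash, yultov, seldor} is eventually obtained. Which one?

ornbry and lunrho → qilorn (Recipe 3).
ornbry and qilorn → zorgor (Recipe 11).
qilorn and lunrho → bryond (Recipe 6).
Using Recipe 1, bryond and zorgor make seldor.
yultov would need zorgor and elmion (Recipe 5), but elmion is never obtained. corash would need zorgor and pelsyl (Recipe 2), but pelsyl is never obtained.

seldor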